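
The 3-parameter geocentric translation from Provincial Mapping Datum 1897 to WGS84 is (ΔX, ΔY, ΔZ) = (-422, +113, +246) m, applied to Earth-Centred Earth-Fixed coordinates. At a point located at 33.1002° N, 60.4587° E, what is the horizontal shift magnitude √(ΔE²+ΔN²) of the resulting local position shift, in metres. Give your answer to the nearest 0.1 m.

499.6 m

The local east axis at (φ, λ) is (−sin λ, cos λ, 0), so ΔE = −sin(60.4587°)·(-422) + cos(60.4587°)·113 = 422.85 m.
The local north axis is (−sin φ cos λ, −sin φ sin λ, cos φ), giving ΔN = 113.627 − 53.688 + 206.078 = 266.02 m.
Horizontal magnitude = √(ΔE² + ΔN²) = √(422.85² + 266.02²) = 499.57 m.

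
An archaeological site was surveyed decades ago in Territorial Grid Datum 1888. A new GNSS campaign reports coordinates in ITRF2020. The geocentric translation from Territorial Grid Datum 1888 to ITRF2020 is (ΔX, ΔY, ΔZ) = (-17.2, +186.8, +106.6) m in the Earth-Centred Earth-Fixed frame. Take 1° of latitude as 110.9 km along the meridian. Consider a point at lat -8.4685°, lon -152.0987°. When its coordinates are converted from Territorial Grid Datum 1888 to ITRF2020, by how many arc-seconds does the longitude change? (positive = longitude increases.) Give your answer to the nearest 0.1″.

sin φ = -0.147266, cos φ = 0.989097, sin λ = -0.467950, cos λ = -0.883755.
East component: ΔE = −sin λ·ΔX + cos λ·ΔY = −(-0.467950)(-17.2) + (-0.883755)(186.8) = -173.13 m.
1° of latitude spans 110900 m; at latitude φ, 1° of longitude spans that × cos φ = 109690.9 m, so Δλ = -173.13 / 109690.9 × 3600 = -5.682″.

Δλ = -5.7″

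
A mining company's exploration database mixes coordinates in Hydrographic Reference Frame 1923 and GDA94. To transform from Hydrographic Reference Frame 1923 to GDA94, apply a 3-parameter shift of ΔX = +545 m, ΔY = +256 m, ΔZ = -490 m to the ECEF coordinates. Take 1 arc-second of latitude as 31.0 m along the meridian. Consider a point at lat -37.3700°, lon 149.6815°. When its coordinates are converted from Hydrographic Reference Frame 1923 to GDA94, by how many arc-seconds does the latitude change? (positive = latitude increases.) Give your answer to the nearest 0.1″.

sin φ = -0.606960, cos φ = 0.794733, sin λ = 0.504806, cos λ = -0.863233.
North component: ΔN = −sin φ cos λ·ΔX − sin φ sin λ·ΔY + cos φ·ΔZ = −(-0.606960)(-0.863233)(545) − (-0.606960)(0.504806)(256) + (0.794733)(-490) = -596.53 m.
1° of latitude spans 3600 × 31.00 = 111600 m, so Δφ = -596.53 / 111600 × 3600 = -19.243″.

Δφ = -19.2″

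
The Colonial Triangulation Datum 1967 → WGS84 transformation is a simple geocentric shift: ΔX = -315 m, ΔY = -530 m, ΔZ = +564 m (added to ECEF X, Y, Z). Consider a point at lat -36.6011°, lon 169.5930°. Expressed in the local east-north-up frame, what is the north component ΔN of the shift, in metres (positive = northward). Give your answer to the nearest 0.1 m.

ΔN = 580.4 m

At φ = -36.6011°, λ = 169.5930°: sin φ = -0.596240, cos φ = 0.802806, sin λ = 0.180639, cos λ = -0.983549.
ΔN = −sin φ cos λ·ΔX − sin φ sin λ·ΔY + cos φ·ΔZ = −(-0.596240)(-0.983549)(-315) − (-0.596240)(0.180639)(-530) + (0.802806)(564) = 580.43 m.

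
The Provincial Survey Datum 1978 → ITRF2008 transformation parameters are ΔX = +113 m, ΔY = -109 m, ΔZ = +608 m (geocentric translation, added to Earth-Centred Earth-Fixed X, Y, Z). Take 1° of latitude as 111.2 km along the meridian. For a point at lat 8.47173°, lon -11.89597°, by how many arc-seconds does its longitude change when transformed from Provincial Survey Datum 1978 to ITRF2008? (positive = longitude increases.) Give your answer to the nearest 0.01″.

sin φ = 0.147321, cos φ = 0.989089, sin λ = -0.206135, cos λ = 0.978523.
East component: ΔE = −sin λ·ΔX + cos λ·ΔY = −(-0.206135)(113) + (0.978523)(-109) = -83.37 m.
1° of latitude spans 111200 m; at latitude φ, 1° of longitude spans that × cos φ = 109986.7 m, so Δλ = -83.37 / 109986.7 × 3600 = -2.729″.

Δλ = -2.73″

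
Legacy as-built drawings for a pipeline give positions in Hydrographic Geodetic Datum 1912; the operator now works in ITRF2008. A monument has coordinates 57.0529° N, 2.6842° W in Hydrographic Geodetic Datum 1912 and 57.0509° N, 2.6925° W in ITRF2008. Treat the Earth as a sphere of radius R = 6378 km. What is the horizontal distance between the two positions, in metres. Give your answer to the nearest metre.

Δφ = 57.0509° − 57.0529° = -0.0020°; Δλ = -2.6925° − -2.6842° = -0.0083°.
1° along a meridian = πR/180 = 111317 m.
ΔN = Δφ × 111317 = -222.6 m; ΔE = Δλ × 111317 × cos(57.0529°) = -0.0083 × 111317 × 0.543864 = -502.5 m.
Distance = √(ΔE² + ΔN²) = √((-502.5)² + (-222.6)²) = 549.6 m.

550 m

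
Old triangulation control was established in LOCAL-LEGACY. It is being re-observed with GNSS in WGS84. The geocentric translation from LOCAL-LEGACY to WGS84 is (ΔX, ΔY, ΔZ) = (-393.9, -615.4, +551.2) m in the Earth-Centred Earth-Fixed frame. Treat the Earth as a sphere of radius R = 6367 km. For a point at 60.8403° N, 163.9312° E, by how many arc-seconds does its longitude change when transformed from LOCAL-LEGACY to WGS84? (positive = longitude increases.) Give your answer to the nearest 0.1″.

Δλ = 46.6″

sin φ = 0.873265, cos φ = 0.487246, sin λ = 0.276791, cos λ = -0.960930.
East component: ΔE = −sin λ·ΔX + cos λ·ΔY = −(0.276791)(-393.9) + (-0.960930)(-615.4) = 700.38 m.
1° of latitude spans πR/180 = 111125 m; at latitude φ, 1° of longitude spans that × cos φ = 54145.2 m, so Δλ = 700.38 / 54145.2 × 3600 = 46.567″.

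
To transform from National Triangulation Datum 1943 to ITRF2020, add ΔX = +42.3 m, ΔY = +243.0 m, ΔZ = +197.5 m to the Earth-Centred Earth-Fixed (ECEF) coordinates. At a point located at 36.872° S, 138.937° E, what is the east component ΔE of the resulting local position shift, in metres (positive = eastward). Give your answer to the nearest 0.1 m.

ΔE = -211.0 m

The local east axis at (φ, λ) is (−sin λ, cos λ, 0), so ΔE = −sin(138.937°)·42.3 + cos(138.937°)·243.0 = -211.01 m.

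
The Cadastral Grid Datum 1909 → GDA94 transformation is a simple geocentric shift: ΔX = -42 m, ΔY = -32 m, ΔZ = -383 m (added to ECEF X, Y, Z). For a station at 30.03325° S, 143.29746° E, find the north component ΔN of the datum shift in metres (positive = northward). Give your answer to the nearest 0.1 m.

The local north axis is (−sin φ cos λ, −sin φ sin λ, cos φ), giving ΔN = 16.854 − 9.572 − 331.577 = -324.30 m.

ΔN = -324.3 m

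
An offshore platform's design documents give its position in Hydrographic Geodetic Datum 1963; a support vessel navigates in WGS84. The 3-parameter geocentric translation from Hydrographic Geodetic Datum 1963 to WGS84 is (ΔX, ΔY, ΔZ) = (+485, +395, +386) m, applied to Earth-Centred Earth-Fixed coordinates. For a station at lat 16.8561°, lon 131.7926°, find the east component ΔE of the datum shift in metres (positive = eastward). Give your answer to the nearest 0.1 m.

At φ = 16.8561°, λ = 131.7926°: sin φ = 0.289969, cos φ = 0.957036, sin λ = 0.745562, cos λ = -0.666436.
ΔE = −sin λ·ΔX + cos λ·ΔY = −(0.745562)·(485) + (-0.666436)·(395) = -624.84 m.

ΔE = -624.8 m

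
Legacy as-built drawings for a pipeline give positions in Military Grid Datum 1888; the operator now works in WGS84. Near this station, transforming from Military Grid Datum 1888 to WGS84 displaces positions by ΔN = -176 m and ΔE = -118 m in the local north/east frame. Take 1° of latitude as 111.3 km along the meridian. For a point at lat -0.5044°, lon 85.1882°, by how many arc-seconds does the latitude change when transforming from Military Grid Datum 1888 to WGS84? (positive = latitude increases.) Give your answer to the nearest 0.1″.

1° of latitude = 111.3 km, so Δφ = -176.0 / 111300 = -0.0015813° = -5.693″.

Δφ = -5.7″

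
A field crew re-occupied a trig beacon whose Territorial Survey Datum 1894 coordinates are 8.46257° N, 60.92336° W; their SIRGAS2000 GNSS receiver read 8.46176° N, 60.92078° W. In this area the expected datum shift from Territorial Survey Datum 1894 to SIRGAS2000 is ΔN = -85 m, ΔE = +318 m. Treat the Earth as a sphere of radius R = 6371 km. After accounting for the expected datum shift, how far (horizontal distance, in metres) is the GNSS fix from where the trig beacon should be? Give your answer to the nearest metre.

Observed coordinate differences: Δφ = -0.00081°, Δλ = +0.00258°.
Converting to metres (1° lat = 111195 m, cos φ = 0.989112): observed ΔN = -90.1 m, observed ΔE = 283.8 m.
Subtracting the expected shift leaves a residual of -90.1 − (-85) = -5.1 m north and 283.8 − (318) = -34.2 m east.
Residual distance = √((-5.1)² + (-34.2)²) = 34.6 m.

35 m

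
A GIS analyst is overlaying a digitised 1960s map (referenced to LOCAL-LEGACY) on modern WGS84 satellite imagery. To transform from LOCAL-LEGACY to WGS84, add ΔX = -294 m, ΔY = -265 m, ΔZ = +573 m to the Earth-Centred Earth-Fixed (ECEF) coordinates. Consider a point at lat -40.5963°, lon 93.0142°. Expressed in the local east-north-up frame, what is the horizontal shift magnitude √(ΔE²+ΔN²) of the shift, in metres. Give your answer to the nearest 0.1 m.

411.2 m

The local east axis at (φ, λ) is (−sin λ, cos λ, 0), so ΔE = −sin(93.0142°)·(-294) + cos(93.0142°)·(-265) = 307.53 m.
The local north axis is (−sin φ cos λ, −sin φ sin λ, cos φ), giving ΔN = 10.060 − 172.204 + 435.087 = 272.94 m.
Horizontal magnitude = √(ΔE² + ΔN²) = √(307.53² + 272.94²) = 411.18 m.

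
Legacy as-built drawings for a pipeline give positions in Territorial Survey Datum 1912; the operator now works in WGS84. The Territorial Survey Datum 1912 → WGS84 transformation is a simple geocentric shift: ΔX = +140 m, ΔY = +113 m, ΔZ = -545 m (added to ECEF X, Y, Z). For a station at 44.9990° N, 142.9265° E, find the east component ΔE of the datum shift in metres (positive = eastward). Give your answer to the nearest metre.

The local east axis at (φ, λ) is (−sin λ, cos λ, 0), so ΔE = −sin(142.9265°)·140 + cos(142.9265°)·113 = -174.56 m.

ΔE = -175 m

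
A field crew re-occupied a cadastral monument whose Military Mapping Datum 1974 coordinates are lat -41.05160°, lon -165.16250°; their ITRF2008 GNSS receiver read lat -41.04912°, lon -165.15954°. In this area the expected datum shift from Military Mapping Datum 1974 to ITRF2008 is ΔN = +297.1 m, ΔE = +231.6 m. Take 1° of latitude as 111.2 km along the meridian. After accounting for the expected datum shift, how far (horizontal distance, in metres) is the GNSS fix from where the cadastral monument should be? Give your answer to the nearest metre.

27 m

Observed coordinate differences: Δφ = +0.00248°, Δλ = +0.00296°.
Converting to metres (1° lat = 111200 m, cos φ = 0.754118): observed ΔN = 275.8 m, observed ΔE = 248.2 m.
Subtracting the expected shift leaves a residual of 275.8 − (297.1) = -21.3 m north and 248.2 − (231.6) = 16.6 m east.
Residual distance = √((-21.3)² + 16.6²) = 27.0 m.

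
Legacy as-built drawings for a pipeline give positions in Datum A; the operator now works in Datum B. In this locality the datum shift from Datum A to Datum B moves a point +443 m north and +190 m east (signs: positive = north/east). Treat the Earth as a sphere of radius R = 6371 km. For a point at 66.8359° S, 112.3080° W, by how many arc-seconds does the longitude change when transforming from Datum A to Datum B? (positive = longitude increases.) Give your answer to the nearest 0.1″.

At latitude -66.8359°, cos φ = 0.393366.
One radian of longitude at latitude φ spans R cos φ, so Δλ = ΔE / (R cos φ) = 190.0 / (6371000 × 0.393366) = 7.5814e-05 rad = 15.638″.

Δλ = 15.6″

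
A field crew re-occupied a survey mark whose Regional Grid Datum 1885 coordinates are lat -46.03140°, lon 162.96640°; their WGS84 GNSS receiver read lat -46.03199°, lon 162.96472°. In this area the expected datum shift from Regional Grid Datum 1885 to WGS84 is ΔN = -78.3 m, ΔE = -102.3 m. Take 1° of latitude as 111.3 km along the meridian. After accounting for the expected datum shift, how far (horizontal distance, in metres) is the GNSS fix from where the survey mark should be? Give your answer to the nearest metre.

Observed coordinate differences: Δφ = -0.00059°, Δλ = -0.00168°.
Converting to metres (1° lat = 111300 m, cos φ = 0.694264): observed ΔN = -65.7 m, observed ΔE = -129.8 m.
Subtracting the expected shift leaves a residual of -65.7 − (-78.3) = 12.6 m north and -129.8 − (-102.3) = -27.5 m east.
Residual distance = √(12.6² + (-27.5)²) = 30.3 m.

30 m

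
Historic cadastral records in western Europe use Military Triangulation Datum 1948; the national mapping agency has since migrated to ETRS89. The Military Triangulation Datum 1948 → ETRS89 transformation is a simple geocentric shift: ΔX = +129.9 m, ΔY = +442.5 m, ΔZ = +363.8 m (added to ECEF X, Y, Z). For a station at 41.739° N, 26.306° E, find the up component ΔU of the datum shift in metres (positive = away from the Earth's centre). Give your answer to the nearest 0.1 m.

ΔU = 475.4 m

At φ = 41.739°, λ = 26.306°: sin φ = 0.665738, cos φ = 0.746185, sin λ = 0.443165, cos λ = 0.896440.
ΔU = cos φ cos λ·ΔX + cos φ sin λ·ΔY + sin φ·ΔZ = (0.746185)(0.896440)(129.9) + (0.746185)(0.443165)(442.5) + (0.665738)(363.8) = 475.41 m.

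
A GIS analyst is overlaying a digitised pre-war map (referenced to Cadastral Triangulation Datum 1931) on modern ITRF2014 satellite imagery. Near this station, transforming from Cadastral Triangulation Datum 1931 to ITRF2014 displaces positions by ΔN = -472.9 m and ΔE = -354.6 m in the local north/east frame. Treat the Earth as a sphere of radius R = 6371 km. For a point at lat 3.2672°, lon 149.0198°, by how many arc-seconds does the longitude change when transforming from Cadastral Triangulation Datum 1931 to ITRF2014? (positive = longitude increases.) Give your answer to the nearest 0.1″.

Δλ = -11.5″

At latitude 3.2672°, cos φ = 0.998375.
One radian of longitude at latitude φ spans R cos φ, so Δλ = ΔE / (R cos φ) = -354.6 / (6371000 × 0.998375) = -5.5749e-05 rad = -11.499″.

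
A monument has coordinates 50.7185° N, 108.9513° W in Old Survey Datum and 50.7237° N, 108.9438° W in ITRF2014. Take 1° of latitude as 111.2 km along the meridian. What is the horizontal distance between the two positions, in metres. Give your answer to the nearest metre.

783 m

Δφ = 50.7237° − 50.7185° = +0.0052°; Δλ = -108.9438° − -108.9513° = +0.0075°.
ΔN = Δφ × 111200 = 578.2 m; ΔE = Δλ × 111200 × cos(50.7185°) = +0.0075 × 111200 × 0.633131 = 528.0 m.
Distance = √(ΔE² + ΔN²) = √(528.0² + 578.2²) = 783.1 m.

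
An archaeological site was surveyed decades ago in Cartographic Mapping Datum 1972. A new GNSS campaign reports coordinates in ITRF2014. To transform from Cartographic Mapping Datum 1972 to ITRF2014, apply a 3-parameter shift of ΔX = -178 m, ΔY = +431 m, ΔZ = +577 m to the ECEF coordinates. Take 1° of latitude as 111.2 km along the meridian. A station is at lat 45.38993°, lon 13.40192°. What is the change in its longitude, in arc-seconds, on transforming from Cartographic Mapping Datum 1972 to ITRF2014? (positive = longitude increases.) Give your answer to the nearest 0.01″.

Δλ = 21.23″

sin φ = 0.711903, cos φ = 0.702278, sin λ = 0.231781, cos λ = 0.972768.
East component: ΔE = −sin λ·ΔX + cos λ·ΔY = −(0.231781)(-178) + (0.972768)(431) = 460.52 m.
1° of latitude spans 111200 m; at latitude φ, 1° of longitude spans that × cos φ = 78093.3 m, so Δλ = 460.52 / 78093.3 × 3600 = 21.229″.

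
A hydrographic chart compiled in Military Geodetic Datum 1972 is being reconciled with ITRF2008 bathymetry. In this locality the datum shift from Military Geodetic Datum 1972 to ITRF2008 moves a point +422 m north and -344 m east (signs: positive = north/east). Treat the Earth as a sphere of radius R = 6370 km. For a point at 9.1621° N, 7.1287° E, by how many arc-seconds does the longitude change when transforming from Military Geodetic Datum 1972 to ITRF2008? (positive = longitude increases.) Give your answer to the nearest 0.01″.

Δλ = -11.28″

At latitude 9.1621°, cos φ = 0.987242.
One radian of longitude at latitude φ spans R cos φ, so Δλ = ΔE / (R cos φ) = -344.0 / (6370000 × 0.987242) = -5.4701e-05 rad = -11.283″.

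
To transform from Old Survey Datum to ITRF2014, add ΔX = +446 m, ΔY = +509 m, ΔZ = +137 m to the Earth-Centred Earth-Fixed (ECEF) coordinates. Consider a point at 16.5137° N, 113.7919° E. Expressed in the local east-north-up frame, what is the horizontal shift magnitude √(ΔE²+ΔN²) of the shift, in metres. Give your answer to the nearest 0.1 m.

615.5 m

At φ = 16.5137°, λ = 113.7919°: sin φ = 0.284245, cos φ = 0.958752, sin λ = 0.915017, cos λ = -0.403416.
ΔE = −sin λ·ΔX + cos λ·ΔY = −(0.915017)·(446) + (-0.403416)·(509) = -613.44 m.
ΔN = −sin φ cos λ·ΔX − sin φ sin λ·ΔY + cos φ·ΔZ = −(0.284245)(-0.403416)(446) − (0.284245)(0.915017)(509) + (0.958752)(137) = 50.11 m.
Horizontal magnitude = √(ΔE² + ΔN²) = √((-613.44)² + 50.11²) = 615.48 m.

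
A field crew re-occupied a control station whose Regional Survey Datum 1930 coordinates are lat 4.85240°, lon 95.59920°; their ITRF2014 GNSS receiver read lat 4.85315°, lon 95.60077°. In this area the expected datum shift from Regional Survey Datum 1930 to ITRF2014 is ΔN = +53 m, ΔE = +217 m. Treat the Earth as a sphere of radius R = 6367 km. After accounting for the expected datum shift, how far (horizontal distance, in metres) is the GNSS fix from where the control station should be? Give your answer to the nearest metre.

53 m

Observed coordinate differences: Δφ = +0.00075°, Δλ = +0.00157°.
Converting to metres (1° lat = 111125 m, cos φ = 0.996416): observed ΔN = 83.3 m, observed ΔE = 173.8 m.
Subtracting the expected shift leaves a residual of 83.3 − (53) = 30.3 m north and 173.8 − (217) = -43.2 m east.
Residual distance = √(30.3² + (-43.2)²) = 52.8 m.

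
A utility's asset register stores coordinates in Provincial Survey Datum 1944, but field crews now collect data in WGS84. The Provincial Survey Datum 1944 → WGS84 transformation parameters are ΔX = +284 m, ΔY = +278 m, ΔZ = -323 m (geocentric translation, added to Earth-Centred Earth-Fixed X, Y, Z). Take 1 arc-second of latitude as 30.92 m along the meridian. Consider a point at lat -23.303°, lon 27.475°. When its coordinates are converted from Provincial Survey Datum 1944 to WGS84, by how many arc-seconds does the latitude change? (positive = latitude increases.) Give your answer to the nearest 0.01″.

sin φ = -0.395594, cos φ = 0.918426, sin λ = 0.461362, cos λ = 0.887212.
North component: ΔN = −sin φ cos λ·ΔX − sin φ sin λ·ΔY + cos φ·ΔZ = −(-0.395594)(0.887212)(284) − (-0.395594)(0.461362)(278) + (0.918426)(-323) = -146.24 m.
1° of latitude spans 3600 × 30.92 = 111312 m, so Δφ = -146.24 / 111312 × 3600 = -4.730″.

Δφ = -4.73″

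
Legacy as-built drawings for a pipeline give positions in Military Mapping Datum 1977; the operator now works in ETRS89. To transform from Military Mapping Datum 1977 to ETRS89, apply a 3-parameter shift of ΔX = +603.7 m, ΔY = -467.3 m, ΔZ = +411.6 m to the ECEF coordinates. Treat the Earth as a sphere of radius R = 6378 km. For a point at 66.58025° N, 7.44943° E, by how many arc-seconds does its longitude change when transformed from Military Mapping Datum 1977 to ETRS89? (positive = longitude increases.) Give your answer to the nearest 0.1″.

sin φ = 0.917618, cos φ = 0.397464, sin λ = 0.129651, cos λ = 0.991560.
East component: ΔE = −sin λ·ΔX + cos λ·ΔY = −(0.129651)(603.7) + (0.991560)(-467.3) = -541.63 m.
1° of latitude spans πR/180 = 111317 m; at latitude φ, 1° of longitude spans that × cos φ = 44244.6 m, so Δλ = -541.63 / 44244.6 × 3600 = -44.070″.

Δλ = -44.1″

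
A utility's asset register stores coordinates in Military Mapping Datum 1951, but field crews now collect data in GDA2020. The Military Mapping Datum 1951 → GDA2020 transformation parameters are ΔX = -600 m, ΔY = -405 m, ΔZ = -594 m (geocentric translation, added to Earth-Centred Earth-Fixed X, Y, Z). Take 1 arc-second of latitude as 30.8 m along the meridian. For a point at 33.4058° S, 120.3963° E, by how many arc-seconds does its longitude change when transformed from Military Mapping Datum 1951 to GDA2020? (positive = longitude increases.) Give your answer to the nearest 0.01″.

Δλ = 28.10″

sin φ = -0.550565, cos φ = 0.834792, sin λ = 0.862546, cos λ = -0.505978.
East component: ΔE = −sin λ·ΔX + cos λ·ΔY = −(0.862546)(-600) + (-0.505978)(-405) = 722.45 m.
1° of latitude spans 3600 × 30.80 = 110880 m; at latitude φ, 1° of longitude spans that × cos φ = 92561.8 m, so Δλ = 722.45 / 92561.8 × 3600 = 28.098″.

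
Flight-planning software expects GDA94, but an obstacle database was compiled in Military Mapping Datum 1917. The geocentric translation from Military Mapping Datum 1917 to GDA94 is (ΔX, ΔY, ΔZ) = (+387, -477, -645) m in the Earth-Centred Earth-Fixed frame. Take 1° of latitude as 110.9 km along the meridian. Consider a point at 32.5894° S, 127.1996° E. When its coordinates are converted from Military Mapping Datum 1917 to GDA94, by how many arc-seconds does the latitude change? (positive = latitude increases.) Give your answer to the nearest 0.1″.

sin φ = -0.538615, cos φ = 0.842552, sin λ = 0.796534, cos λ = -0.604594.
North component: ΔN = −sin φ cos λ·ΔX − sin φ sin λ·ΔY + cos φ·ΔZ = −(-0.538615)(-0.604594)(387) − (-0.538615)(0.796534)(-477) + (0.842552)(-645) = -874.11 m.
1° of latitude spans 110900 m, so Δφ = -874.11 / 110900 × 3600 = -28.375″.

Δφ = -28.4″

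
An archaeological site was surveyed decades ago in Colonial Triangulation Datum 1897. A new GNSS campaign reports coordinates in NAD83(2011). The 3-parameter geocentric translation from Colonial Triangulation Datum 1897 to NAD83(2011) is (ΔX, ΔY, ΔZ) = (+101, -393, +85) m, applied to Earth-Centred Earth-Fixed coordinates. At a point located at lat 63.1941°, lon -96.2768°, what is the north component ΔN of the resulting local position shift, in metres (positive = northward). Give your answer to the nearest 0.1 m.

The local north axis is (−sin φ cos λ, −sin φ sin λ, cos φ), giving ΔN = 9.856 − 348.665 + 38.332 = -300.48 m.

ΔN = -300.5 m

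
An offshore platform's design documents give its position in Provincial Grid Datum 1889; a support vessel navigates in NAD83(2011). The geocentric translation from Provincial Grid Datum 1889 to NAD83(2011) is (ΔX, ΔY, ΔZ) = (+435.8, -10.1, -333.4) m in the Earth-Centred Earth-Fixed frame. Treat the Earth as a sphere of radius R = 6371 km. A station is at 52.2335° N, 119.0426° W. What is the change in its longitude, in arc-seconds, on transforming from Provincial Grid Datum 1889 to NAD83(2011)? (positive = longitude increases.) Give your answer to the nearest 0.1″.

Δλ = 20.4″

sin φ = 0.790513, cos φ = 0.612445, sin λ = -0.874259, cos λ = -0.485460.
East component: ΔE = −sin λ·ΔX + cos λ·ΔY = −(-0.874259)(435.8) + (-0.485460)(-10.1) = 385.91 m.
1° of latitude spans πR/180 = 111195 m; at latitude φ, 1° of longitude spans that × cos φ = 68100.8 m, so Δλ = 385.91 / 68100.8 × 3600 = 20.400″.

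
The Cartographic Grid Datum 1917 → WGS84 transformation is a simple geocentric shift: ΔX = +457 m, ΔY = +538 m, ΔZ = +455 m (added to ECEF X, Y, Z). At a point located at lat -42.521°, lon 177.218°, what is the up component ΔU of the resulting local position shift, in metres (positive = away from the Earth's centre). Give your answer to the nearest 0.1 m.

ΔU = -624.7 m

The local up (radial) axis is (cos φ cos λ, cos φ sin λ, sin φ), giving ΔU = -336.426 + 19.246 − 307.516 = -624.70 m.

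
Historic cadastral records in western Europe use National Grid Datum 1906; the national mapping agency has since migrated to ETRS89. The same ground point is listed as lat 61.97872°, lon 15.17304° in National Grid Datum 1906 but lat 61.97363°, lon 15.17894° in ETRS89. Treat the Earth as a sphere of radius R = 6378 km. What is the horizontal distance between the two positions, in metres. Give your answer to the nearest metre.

645 m

Δφ = 61.97363° − 61.97872° = -0.00509°; Δλ = 15.17894° − 15.17304° = +0.00590°.
1° along a meridian = πR/180 = 111317 m.
ΔN = Δφ × 111317 = -566.6 m; ΔE = Δλ × 111317 × cos(61.97872°) = +0.00590 × 111317 × 0.469799 = 308.6 m.
Distance = √(ΔE² + ΔN²) = √(308.6² + (-566.6)²) = 645.2 m.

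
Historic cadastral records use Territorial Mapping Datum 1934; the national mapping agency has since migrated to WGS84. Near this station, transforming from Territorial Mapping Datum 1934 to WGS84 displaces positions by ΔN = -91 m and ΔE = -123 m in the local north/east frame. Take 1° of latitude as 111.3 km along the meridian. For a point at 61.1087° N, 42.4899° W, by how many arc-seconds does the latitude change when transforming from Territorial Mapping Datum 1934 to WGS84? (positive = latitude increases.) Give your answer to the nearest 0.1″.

1° of latitude = 111.3 km, so Δφ = -91.0 / 111300 = -0.0008176° = -2.943″.

Δφ = -2.9″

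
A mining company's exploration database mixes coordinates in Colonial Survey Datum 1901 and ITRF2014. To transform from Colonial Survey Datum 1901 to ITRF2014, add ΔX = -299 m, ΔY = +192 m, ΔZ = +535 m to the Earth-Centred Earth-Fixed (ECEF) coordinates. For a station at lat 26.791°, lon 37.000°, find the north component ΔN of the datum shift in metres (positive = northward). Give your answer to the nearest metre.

At φ = 26.791°, λ = 37.000°: sin φ = 0.450737, cos φ = 0.892657, sin λ = 0.601815, cos λ = 0.798636.
ΔN = −sin φ cos λ·ΔX − sin φ sin λ·ΔY + cos φ·ΔZ = −(0.450737)(0.798636)(-299) − (0.450737)(0.601815)(192) + (0.892657)(535) = 533.12 m.

ΔN = 533 m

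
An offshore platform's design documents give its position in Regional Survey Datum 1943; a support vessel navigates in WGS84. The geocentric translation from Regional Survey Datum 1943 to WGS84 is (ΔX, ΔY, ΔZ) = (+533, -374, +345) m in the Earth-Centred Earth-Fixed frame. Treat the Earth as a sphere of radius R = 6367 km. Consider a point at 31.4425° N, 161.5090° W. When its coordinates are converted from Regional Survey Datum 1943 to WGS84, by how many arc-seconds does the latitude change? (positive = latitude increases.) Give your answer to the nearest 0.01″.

sin φ = 0.521643, cos φ = 0.853164, sin λ = -0.317156, cos λ = -0.948373.
North component: ΔN = −sin φ cos λ·ΔX − sin φ sin λ·ΔY + cos φ·ΔZ = −(0.521643)(-0.948373)(533) − (0.521643)(-0.317156)(-374) + (0.853164)(345) = 496.15 m.
1° of latitude spans πR/180 = 111125 m, so Δφ = 496.15 / 111125 × 3600 = 16.073″.

Δφ = 16.07″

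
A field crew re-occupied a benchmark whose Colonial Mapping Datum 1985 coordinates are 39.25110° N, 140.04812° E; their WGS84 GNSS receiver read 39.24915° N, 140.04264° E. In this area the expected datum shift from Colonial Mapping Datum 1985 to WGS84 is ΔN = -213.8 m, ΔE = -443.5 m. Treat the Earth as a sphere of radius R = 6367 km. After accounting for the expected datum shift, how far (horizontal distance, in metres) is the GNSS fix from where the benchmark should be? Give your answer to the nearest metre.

28 m

Observed coordinate differences: Δφ = -0.00195°, Δλ = -0.00548°.
Converting to metres (1° lat = 111125 m, cos φ = 0.774380): observed ΔN = -216.7 m, observed ΔE = -471.6 m.
Subtracting the expected shift leaves a residual of -216.7 − (-213.8) = -2.9 m north and -471.6 − (-443.5) = -28.1 m east.
Residual distance = √((-2.9)² + (-28.1)²) = 28.2 m.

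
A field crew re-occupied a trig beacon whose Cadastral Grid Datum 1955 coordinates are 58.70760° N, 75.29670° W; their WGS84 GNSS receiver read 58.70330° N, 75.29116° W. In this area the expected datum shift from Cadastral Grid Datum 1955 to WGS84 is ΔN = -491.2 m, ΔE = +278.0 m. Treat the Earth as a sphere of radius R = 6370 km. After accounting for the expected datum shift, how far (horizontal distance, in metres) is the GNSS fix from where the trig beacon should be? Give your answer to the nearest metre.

44 m

Observed coordinate differences: Δφ = -0.00430°, Δλ = +0.00554°.
Converting to metres (1° lat = 111177 m, cos φ = 0.519406): observed ΔN = -478.1 m, observed ΔE = 319.9 m.
Subtracting the expected shift leaves a residual of -478.1 − (-491.2) = 13.1 m north and 319.9 − (278.0) = 41.9 m east.
Residual distance = √(13.1² + 41.9²) = 43.9 m.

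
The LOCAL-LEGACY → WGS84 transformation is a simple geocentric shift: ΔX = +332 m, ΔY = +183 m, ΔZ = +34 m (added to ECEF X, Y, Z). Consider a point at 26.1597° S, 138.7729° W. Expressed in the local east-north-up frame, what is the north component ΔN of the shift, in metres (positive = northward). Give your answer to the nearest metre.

ΔN = -133 m

At φ = -26.1597°, λ = -138.7729°: sin φ = -0.440875, cos φ = 0.897569, sin λ = -0.659045, cos λ = -0.752103.
ΔN = −sin φ cos λ·ΔX − sin φ sin λ·ΔY + cos φ·ΔZ = −(-0.440875)(-0.752103)(332) − (-0.440875)(-0.659045)(183) + (0.897569)(34) = -132.74 m.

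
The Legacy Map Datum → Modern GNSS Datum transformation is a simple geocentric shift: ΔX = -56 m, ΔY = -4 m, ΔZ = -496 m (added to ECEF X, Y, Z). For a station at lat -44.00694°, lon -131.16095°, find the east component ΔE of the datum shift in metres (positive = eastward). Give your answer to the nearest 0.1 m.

The local east axis at (φ, λ) is (−sin λ, cos λ, 0), so ΔE = −sin(-131.16095°)·(-56) + cos(-131.16095°)·(-4) = -39.53 m.

ΔE = -39.5 m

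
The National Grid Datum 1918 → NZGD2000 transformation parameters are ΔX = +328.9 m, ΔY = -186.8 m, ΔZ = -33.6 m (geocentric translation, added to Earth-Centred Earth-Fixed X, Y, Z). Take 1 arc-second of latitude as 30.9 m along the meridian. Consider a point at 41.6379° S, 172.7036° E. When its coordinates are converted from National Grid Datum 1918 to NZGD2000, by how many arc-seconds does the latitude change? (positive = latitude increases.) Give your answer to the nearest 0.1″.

Δφ = -8.3″

sin φ = -0.664421, cos φ = 0.747359, sin λ = 0.127002, cos λ = -0.991902.
North component: ΔN = −sin φ cos λ·ΔX − sin φ sin λ·ΔY + cos φ·ΔZ = −(-0.664421)(-0.991902)(328.9) − (-0.664421)(0.127002)(-186.8) + (0.747359)(-33.6) = -257.63 m.
1° of latitude spans 3600 × 30.90 = 111240 m, so Δφ = -257.63 / 111240 × 3600 = -8.338″.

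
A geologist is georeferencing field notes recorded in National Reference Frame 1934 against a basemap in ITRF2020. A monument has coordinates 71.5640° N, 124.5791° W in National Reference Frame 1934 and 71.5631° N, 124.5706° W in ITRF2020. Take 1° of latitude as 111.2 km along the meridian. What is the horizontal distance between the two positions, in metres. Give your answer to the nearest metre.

Δφ = 71.5631° − 71.5640° = -0.0009°; Δλ = -124.5706° − -124.5791° = +0.0085°.
ΔN = Δφ × 111200 = -100.1 m; ΔE = Δλ × 111200 × cos(71.5640°) = +0.0085 × 111200 × 0.316245 = 298.9 m.
Distance = √(ΔE² + ΔN²) = √(298.9² + (-100.1)²) = 315.2 m.

315 m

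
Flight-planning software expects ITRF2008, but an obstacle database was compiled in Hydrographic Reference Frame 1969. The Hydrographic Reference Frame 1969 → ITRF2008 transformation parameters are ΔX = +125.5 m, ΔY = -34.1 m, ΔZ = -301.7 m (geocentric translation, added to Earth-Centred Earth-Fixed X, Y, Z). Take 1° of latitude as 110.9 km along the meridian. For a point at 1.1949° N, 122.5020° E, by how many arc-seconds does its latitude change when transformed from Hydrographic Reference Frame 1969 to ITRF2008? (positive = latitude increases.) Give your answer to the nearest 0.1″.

sin φ = 0.020853, cos φ = 0.999783, sin λ = 0.843373, cos λ = -0.537329.
North component: ΔN = −sin φ cos λ·ΔX − sin φ sin λ·ΔY + cos φ·ΔZ = −(0.020853)(-0.537329)(125.5) − (0.020853)(0.843373)(-34.1) + (0.999783)(-301.7) = -299.63 m.
1° of latitude spans 110900 m, so Δφ = -299.63 / 110900 × 3600 = -9.726″.

Δφ = -9.7″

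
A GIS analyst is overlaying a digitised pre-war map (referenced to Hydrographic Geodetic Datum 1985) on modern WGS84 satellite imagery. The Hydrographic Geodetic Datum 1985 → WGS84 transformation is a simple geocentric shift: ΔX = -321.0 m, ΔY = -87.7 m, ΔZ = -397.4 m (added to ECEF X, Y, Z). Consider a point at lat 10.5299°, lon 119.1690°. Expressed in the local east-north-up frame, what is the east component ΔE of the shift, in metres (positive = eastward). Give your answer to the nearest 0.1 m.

The local east axis at (φ, λ) is (−sin λ, cos λ, 0), so ΔE = −sin(119.1690°)·(-321.0) + cos(119.1690°)·(-87.7) = 323.04 m.

ΔE = 323.0 m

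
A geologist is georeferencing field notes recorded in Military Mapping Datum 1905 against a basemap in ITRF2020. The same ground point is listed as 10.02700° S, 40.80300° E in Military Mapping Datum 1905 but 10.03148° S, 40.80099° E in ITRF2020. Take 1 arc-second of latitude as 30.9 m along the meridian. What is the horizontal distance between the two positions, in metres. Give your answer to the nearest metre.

545 m

Δφ = -10.03148° − -10.02700° = -0.00448°; Δλ = 40.80099° − 40.80300° = -0.00201°.
1° of latitude = 3600 × 30.90 = 111240 m.
ΔN = Δφ × 111240 = -498.4 m; ΔE = Δλ × 111240 × cos(-10.02700°) = -0.00201 × 111240 × 0.984726 = -220.2 m.
Distance = √(ΔE² + ΔN²) = √((-220.2)² + (-498.4)²) = 544.8 m.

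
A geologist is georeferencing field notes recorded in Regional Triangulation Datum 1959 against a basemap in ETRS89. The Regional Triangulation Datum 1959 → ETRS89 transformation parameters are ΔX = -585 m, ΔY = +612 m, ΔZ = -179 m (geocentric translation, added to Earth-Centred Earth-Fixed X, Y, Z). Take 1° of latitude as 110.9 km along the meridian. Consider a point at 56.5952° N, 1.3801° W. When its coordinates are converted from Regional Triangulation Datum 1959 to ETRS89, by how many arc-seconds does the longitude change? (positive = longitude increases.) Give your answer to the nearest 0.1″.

sin φ = 0.834802, cos φ = 0.550551, sin λ = -0.024085, cos λ = 0.999710.
East component: ΔE = −sin λ·ΔX + cos λ·ΔY = −(-0.024085)(-585) + (0.999710)(612) = 597.73 m.
1° of latitude spans 110900 m; at latitude φ, 1° of longitude spans that × cos φ = 61056.1 m, so Δλ = 597.73 / 61056.1 × 3600 = 35.244″.

Δλ = 35.2″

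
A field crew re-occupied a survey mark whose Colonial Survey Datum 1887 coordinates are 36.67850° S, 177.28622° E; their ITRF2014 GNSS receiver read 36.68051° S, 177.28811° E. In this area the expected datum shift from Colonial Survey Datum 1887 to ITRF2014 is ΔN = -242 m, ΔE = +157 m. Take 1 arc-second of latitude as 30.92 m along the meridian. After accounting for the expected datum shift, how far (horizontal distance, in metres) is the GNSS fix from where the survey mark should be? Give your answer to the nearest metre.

Observed coordinate differences: Δφ = -0.00201°, Δλ = +0.00189°.
Converting to metres (1° lat = 111312 m, cos φ = 0.802000): observed ΔN = -223.7 m, observed ΔE = 168.7 m.
Subtracting the expected shift leaves a residual of -223.7 − (-242) = 18.3 m north and 168.7 − (157) = 11.7 m east.
Residual distance = √(18.3² + 11.7²) = 21.7 m.

22 m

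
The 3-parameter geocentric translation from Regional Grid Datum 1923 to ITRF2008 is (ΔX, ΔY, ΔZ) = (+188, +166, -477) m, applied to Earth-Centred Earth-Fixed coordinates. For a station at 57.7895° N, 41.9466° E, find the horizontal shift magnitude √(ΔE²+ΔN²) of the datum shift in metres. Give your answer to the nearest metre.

The local east axis at (φ, λ) is (−sin λ, cos λ, 0), so ΔE = −sin(41.9466°)·188 + cos(41.9466°)·166 = -2.20 m.
The local north axis is (−sin φ cos λ, −sin φ sin λ, cos φ), giving ΔN = -118.308 − 93.883 − 254.256 = -466.45 m.
Horizontal magnitude = √(ΔE² + ΔN²) = √((-2.20)² + (-466.45)²) = 466.45 m.

466 m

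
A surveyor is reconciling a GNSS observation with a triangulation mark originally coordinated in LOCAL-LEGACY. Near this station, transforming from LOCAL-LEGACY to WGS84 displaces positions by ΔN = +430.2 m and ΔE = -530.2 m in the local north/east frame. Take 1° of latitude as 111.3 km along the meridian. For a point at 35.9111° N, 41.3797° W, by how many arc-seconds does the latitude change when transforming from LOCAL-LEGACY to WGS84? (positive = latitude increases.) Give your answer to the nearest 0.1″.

1° of latitude = 111.3 km, so Δφ = 430.2 / 111300 = 0.0038652° = 13.915″.

Δφ = 13.9″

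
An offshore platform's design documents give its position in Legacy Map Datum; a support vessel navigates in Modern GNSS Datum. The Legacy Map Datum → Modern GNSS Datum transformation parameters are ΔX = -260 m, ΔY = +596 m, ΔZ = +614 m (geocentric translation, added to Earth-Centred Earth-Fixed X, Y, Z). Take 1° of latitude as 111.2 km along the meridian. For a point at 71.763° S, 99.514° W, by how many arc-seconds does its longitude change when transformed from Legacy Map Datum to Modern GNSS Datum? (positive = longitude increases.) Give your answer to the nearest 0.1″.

Δλ = -36.7″

sin φ = -0.949770, cos φ = 0.312948, sin λ = -0.986245, cos λ = -0.165289.
East component: ΔE = −sin λ·ΔX + cos λ·ΔY = −(-0.986245)(-260) + (-0.165289)(596) = -354.94 m.
1° of latitude spans 111200 m; at latitude φ, 1° of longitude spans that × cos φ = 34799.9 m, so Δλ = -354.94 / 34799.9 × 3600 = -36.718″.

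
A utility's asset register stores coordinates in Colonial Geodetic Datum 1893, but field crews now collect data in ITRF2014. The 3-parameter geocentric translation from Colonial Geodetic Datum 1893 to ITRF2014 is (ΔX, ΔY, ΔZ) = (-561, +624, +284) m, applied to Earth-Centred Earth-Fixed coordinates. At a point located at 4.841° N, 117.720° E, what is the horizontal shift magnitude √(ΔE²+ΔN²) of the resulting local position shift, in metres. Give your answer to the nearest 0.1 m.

297.5 m

At φ = 4.841°, λ = 117.720°: sin φ = 0.084391, cos φ = 0.996433, sin λ = 0.885231, cos λ = -0.465151.
ΔE = −sin λ·ΔX + cos λ·ΔY = −(0.885231)·(-561) + (-0.465151)·(624) = 206.36 m.
ΔN = −sin φ cos λ·ΔX − sin φ sin λ·ΔY + cos φ·ΔZ = −(0.084391)(-0.465151)(-561) − (0.084391)(0.885231)(624) + (0.996433)(284) = 214.35 m.
Horizontal magnitude = √(ΔE² + ΔN²) = √(206.36² + 214.35²) = 297.54 m.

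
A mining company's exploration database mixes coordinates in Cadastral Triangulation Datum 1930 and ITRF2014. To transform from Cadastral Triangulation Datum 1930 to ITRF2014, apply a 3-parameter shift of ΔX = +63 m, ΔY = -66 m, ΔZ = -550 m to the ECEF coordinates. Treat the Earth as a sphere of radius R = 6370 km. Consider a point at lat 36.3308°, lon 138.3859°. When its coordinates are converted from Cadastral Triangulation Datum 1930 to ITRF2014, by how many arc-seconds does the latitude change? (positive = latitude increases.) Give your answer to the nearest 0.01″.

sin φ = 0.592446, cos φ = 0.805610, sin λ = 0.664110, cos λ = -0.747635.
North component: ΔN = −sin φ cos λ·ΔX − sin φ sin λ·ΔY + cos φ·ΔZ = −(0.592446)(-0.747635)(63) − (0.592446)(0.664110)(-66) + (0.805610)(-550) = -389.21 m.
1° of latitude spans πR/180 = 111177 m, so Δφ = -389.21 / 111177 × 3600 = -12.603″.

Δφ = -12.60″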